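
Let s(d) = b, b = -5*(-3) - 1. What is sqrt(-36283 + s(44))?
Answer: I*sqrt(36269) ≈ 190.44*I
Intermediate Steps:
b = 14 (b = 15 - 1 = 14)
s(d) = 14
sqrt(-36283 + s(44)) = sqrt(-36283 + 14) = sqrt(-36269) = I*sqrt(36269)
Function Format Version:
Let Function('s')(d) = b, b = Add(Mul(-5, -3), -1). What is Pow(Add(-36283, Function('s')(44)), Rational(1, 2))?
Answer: Mul(I, Pow(36269, Rational(1, 2))) ≈ Mul(190.44, I)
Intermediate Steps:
b = 14 (b = Add(15, -1) = 14)
Function('s')(d) = 14
Pow(Add(-36283, Function('s')(44)), Rational(1, 2)) = Pow(Add(-36283, 14), Rational(1, 2)) = Pow(-36269, Rational(1, 2)) = Mul(I, Pow(36269, Rational(1, 2)))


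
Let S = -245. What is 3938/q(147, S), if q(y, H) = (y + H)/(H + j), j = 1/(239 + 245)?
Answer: 21225641/2156 ≈ 9844.9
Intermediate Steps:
j = 1/484 ≈ 0.0020661
q(y, H) = (H + y)/(1/484 + H) (q(y, H) = (y + H)/(H + 1/484) = (H + y)/(1/484 + H))
3938/q(147, S) = 3938/((484*(-245 + 147)/(1 + 484*(-245)))) = 3938/((484*(-98)/(1 - 118580))) = 3938/((484*(-98)/(-118579))) = 3938/((484*(-1/118579)*(-98))) = 3938/(47432/118579) = 3938*(118579/47432) = 21225641/2156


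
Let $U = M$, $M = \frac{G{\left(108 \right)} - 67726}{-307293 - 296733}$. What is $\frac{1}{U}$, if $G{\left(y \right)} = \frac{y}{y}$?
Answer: $\frac{67114}{7525} \approx 8.9188$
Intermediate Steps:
$G{\left(y \right)} = 1$
$M = \frac{7525}{67114}$ ($M = \frac{1 - 67726}{-307293 - 296733} = - \frac{67725}{-604026} = \left(-67725\right) \left(- \frac{1}{604026}\right) = \frac{7525}{67114} \approx 0.11212$)
$U = \frac{7525}{67114} \approx 0.11212$
$\frac{1}{U} = \frac{1}{\frac{7525}{67114}} = \frac{67114}{7525}$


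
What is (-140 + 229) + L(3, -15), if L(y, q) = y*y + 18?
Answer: 116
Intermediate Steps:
L(y, q) = 18 + y² (L(y, q) = y² + 18 = 18 + y²)
(-140 + 229) + L(3, -15) = (-140 + 229) + (18 + 3²) = 89 + (18 + 9) = 89 + 27 = 116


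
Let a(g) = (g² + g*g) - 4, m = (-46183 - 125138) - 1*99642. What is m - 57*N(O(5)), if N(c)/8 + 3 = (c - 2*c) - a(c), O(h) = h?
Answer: -246339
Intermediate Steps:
m = -270963 (m = -171321 - 99642 = -270963)
a(g) = -4 + 2*g² (a(g) = (g² + g²) - 4 = 2*g² - 4 = -4 + 2*g²)
N(c) = 8 - 16*c² - 8*c (N(c) = -24 + 8*((c - 2*c) - (-4 + 2*c²)) = -24 + 8*(-c + (4 - 2*c²)) = -24 + 8*(4 - c - 2*c²) = -24 + (32 - 16*c² - 8*c) = 8 - 16*c² - 8*c)
m - 57*N(O(5)) = -270963 - 57*(8 - 16*5² - 8*5) = -270963 - 57*(8 - 16*25 - 40) = -270963 - 57*(8 - 400 - 40) = -270963 - 57*(-432) = -270963 - 1*(-24624) = -270963 + 24624 = -246339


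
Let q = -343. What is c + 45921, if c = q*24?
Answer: 37689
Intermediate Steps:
c = -8232 (c = -343*24 = -8232)
c + 45921 = -8232 + 45921 = 37689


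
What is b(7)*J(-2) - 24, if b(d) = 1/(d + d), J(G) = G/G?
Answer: -335/14 ≈ -23.929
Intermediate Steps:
J(G) = 1
b(d) = 1/(2*d)
b(7)*J(-2) - 24 = ((1/2)/7)*1 - 24 = ((1/2)*(1/7))*1 - 24 = (1/14)*1 - 24 = 1/14 - 24 = -335/14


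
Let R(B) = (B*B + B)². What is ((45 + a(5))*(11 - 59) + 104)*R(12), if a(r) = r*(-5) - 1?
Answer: -19663488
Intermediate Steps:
a(r) = -1 - 5*r (a(r) = -5*r - 1 = -1 - 5*r)
R(B) = (B + B²)² (R(B) = (B² + B)² = (B + B²)²)
((45 + a(5))*(11 - 59) + 104)*R(12) = ((45 + (-1 - 5*5))*(11 - 59) + 104)*(12²*(1 + 12)²) = ((45 + (-1 - 25))*(-48) + 104)*(144*13²) = ((45 - 26)*(-48) + 104)*(144*169) = (19*(-48) + 104)*24336 = (-912 + 104)*24336 = -808*24336 = -19663488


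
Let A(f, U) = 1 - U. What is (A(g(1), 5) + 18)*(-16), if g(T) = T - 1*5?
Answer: -224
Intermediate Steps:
g(T) = -5 + T (g(T) = T - 5 = -5 + T)
(A(g(1), 5) + 18)*(-16) = ((1 - 1*5) + 18)*(-16) = ((1 - 5) + 18)*(-16) = (-4 + 18)*(-16) = 14*(-16) = -224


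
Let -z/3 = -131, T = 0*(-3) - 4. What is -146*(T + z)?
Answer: -56794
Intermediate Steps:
T = -4 (T = 0 - 4 = -4)
z = 393 (z = -3*(-131) = 393)
-146*(T + z) = -146*(-4 + 393) = -146*389 = -56794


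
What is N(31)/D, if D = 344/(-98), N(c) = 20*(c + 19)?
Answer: -12250/43 ≈ -284.88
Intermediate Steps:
N(c) = 380 + 20*c (N(c) = 20*(19 + c) = 380 + 20*c)
D = -172/49 (D = 344*(-1/98) = -172/49 ≈ -3.5102)
N(31)/D = (380 + 20*31)/(-172/49) = (380 + 620)*(-49/172) = 1000*(-49/172) = -12250/43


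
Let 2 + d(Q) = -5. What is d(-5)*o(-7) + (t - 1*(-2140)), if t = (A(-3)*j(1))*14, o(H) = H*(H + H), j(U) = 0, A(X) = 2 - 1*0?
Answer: 1454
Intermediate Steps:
d(Q) = -7 (d(Q) = -2 - 5 = -7)
A(X) = 2 (A(X) = 2 + 0 = 2)
o(H) = 2*H² (o(H) = H*(2*H) = 2*H²)
t = 0 (t = (2*0)*14 = 0*14 = 0)
d(-5)*o(-7) + (t - 1*(-2140)) = -14*(-7)² + (0 - 1*(-2140)) = -14*49 + (0 + 2140) = -7*98 + 2140 = -686 + 2140 = 1454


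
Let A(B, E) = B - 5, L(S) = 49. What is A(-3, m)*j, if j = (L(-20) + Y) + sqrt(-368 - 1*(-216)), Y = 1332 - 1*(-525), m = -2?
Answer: -15248 - 16*I*sqrt(38) ≈ -15248.0 - 98.631*I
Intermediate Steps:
Y = 1857 (Y = 1332 + 525 = 1857)
A(B, E) = -5 + B
j = 1906 + 2*I*sqrt(38) (j = (49 + 1857) + sqrt(-368 - 1*(-216)) = 1906 + sqrt(-368 + 216) = 1906 + sqrt(-152) = 1906 + 2*I*sqrt(38) ≈ 1906.0 + 12.329*I)
A(-3, m)*j = (-5 - 3)*(1906 + 2*I*sqrt(38)) = -8*(1906 + 2*I*sqrt(38)) = -15248 - 16*I*sqrt(38)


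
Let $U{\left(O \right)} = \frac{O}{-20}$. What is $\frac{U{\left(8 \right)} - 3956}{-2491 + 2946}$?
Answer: $- \frac{2826}{325} \approx -8.6954$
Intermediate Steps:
$U{\left(O \right)} = - \frac{O}{20}$ ($U{\left(O \right)} = O \left(- \frac{1}{20}\right) = - \frac{O}{20}$)
$\frac{U{\left(8 \right)} - 3956}{-2491 + 2946} = \frac{\left(- \frac{1}{20}\right) 8 - 3956}{-2491 + 2946} = \frac{- \frac{2}{5} - 3956}{455} = \left(- \frac{19782}{5}\right) \frac{1}{455} = - \frac{2826}{325}$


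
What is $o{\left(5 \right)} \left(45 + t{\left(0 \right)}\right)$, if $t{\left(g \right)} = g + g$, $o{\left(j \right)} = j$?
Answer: $225$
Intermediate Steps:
$t{\left(g \right)} = 2 g$
$o{\left(5 \right)} \left(45 + t{\left(0 \right)}\right) = 5 \left(45 + 2 \cdot 0\right) = 5 \left(45 + 0\right) = 5 \cdot 45 = 225$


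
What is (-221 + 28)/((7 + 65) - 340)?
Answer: 193/268 ≈ 0.72015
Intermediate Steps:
(-221 + 28)/((7 + 65) - 340) = -193/(72 - 340) = -193/(-268) = -193*(-1/268) = 193/268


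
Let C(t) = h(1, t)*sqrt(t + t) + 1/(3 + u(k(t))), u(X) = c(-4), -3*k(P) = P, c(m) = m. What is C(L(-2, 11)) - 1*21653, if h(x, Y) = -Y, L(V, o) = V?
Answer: -21654 + 4*I ≈ -21654.0 + 4.0*I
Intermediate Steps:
k(P) = -P/3
u(X) = -4
C(t) = -1 - sqrt(2)*t**(3/2) (C(t) = (-t)*sqrt(t + t) + 1/(3 - 4) = (-t)*sqrt(2*t) + 1/(-1) = (-t)*(sqrt(2)*sqrt(t)) - 1 = -sqrt(2)*t**(3/2) - 1 = -1 - sqrt(2)*t**(3/2))
C(L(-2, 11)) - 1*21653 = (-1 - sqrt(2)*(-2)**(3/2)) - 1*21653 = (-1 - sqrt(2)*(-2*I*sqrt(2))) - 21653 = (-1 + 4*I) - 21653 = -21654 + 4*I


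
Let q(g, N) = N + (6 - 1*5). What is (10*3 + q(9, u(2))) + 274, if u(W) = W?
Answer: 307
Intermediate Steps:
q(g, N) = 1 + N (q(g, N) = N + (6 - 5) = N + 1 = 1 + N)
(10*3 + q(9, u(2))) + 274 = (10*3 + (1 + 2)) + 274 = (30 + 3) + 274 = 33 + 274 = 307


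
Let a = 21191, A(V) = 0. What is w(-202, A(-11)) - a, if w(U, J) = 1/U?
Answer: -4280583/202 ≈ -21191.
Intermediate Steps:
w(-202, A(-11)) - a = 1/(-202) - 1*21191 = -1/202 - 21191 = -4280583/202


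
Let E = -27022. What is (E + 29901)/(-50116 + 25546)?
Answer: -2879/24570 ≈ -0.11718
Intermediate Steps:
(E + 29901)/(-50116 + 25546) = (-27022 + 29901)/(-50116 + 25546) = 2879/(-24570) = 2879*(-1/24570) = -2879/24570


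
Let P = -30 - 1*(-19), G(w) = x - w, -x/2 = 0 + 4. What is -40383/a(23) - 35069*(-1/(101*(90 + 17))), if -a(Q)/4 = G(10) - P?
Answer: -62205307/43228 ≈ -1439.0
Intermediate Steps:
x = -8 (x = -2*(0 + 4) = -2*4 = -8)
G(w) = -8 - w
P = -11 (P = -30 + 19 = -11)
a(Q) = 28 (a(Q) = -4*((-8 - 1*10) - 1*(-11)) = -4*((-8 - 10) + 11) = -4*(-18 + 11) = -4*(-7) = 28)
-40383/a(23) - 35069*(-1/(101*(90 + 17))) = -40383/28 - 35069*(-1/(101*(90 + 17))) = -40383*1/28 - 35069/((-101*107)) = -5769/4 - 35069/(-10807) = -5769/4 - 35069*(-1/10807) = -5769/4 + 35069/10807 = -62205307/43228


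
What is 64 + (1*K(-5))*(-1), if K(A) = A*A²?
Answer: 189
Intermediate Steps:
K(A) = A³
64 + (1*K(-5))*(-1) = 64 + (1*(-5)³)*(-1) = 64 + (1*(-125))*(-1) = 64 - 125*(-1) = 64 + 125 = 189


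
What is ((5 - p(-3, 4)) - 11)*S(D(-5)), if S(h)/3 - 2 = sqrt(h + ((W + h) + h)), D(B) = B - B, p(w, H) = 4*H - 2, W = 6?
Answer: -120 - 60*sqrt(6) ≈ -266.97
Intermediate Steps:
p(w, H) = -2 + 4*H
D(B) = 0
S(h) = 6 + 3*sqrt(6 + 3*h) (S(h) = 6 + 3*sqrt(h + ((6 + h) + h)) = 6 + 3*sqrt(h + (6 + 2*h)) = 6 + 3*sqrt(6 + 3*h))
((5 - p(-3, 4)) - 11)*S(D(-5)) = ((5 - (-2 + 4*4)) - 11)*(6 + 3*sqrt(6 + 3*0)) = ((5 - (-2 + 16)) - 11)*(6 + 3*sqrt(6 + 0)) = ((5 - 1*14) - 11)*(6 + 3*sqrt(6)) = ((5 - 14) - 11)*(6 + 3*sqrt(6)) = (-9 - 11)*(6 + 3*sqrt(6)) = -20*(6 + 3*sqrt(6)) = -120 - 60*sqrt(6)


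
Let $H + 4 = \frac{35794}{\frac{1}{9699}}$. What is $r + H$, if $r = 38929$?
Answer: $347204931$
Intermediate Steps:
$H = 347166002$ ($H = -4 + \frac{35794}{\frac{1}{9699}} = -4 + 35794 \frac{1}{\frac{1}{9699}} = -4 + 35794 \cdot 9699 = -4 + 347166006 = 347166002$)
$r + H = 38929 + 347166002 = 347204931$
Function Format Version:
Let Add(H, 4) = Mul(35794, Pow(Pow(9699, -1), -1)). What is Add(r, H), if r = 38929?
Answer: 347204931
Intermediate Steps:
H = 347166002 (H = Add(-4, Mul(35794, Pow(Pow(9699, -1), -1))) = Add(-4, Mul(35794, Pow(Rational(1, 9699), -1))) = Add(-4, Mul(35794, 9699)) = Add(-4, 347166006) = 347166002)
Add(r, H) = Add(38929, 347166002) = 347204931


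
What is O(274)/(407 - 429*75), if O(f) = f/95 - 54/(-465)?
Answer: -2209/23389190 ≈ -9.4445e-5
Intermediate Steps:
O(f) = 18/155 + f/95 (O(f) = f*(1/95) - 54*(-1/465) = f/95 + 18/155 = 18/155 + f/95)
O(274)/(407 - 429*75) = (18/155 + (1/95)*274)/(407 - 429*75) = (18/155 + 274/95)/(407 - 32175) = (8836/2945)/(-31768) = (8836/2945)*(-1/31768) = -2209/23389190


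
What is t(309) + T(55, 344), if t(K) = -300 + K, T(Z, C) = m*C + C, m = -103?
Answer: -35079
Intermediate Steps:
T(Z, C) = -102*C (T(Z, C) = -103*C + C = -102*C)
t(309) + T(55, 344) = (-300 + 309) - 102*344 = 9 - 35088 = -35079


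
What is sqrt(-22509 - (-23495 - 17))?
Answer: sqrt(1003) ≈ 31.670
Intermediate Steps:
sqrt(-22509 - (-23495 - 17)) = sqrt(-22509 - 1*(-23512)) = sqrt(-22509 + 23512) = sqrt(1003)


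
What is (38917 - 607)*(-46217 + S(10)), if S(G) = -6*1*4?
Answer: -1771492710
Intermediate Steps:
S(G) = -24 (S(G) = -6*4 = -24)
(38917 - 607)*(-46217 + S(10)) = (38917 - 607)*(-46217 - 24) = 38310*(-46241) = -1771492710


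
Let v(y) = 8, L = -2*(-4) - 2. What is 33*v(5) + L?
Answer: 270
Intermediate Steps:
L = 6 (L = 8 - 2 = 6)
33*v(5) + L = 33*8 + 6 = 264 + 6 = 270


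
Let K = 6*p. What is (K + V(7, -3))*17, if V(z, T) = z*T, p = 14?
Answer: 1071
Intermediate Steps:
K = 84 (K = 6*14 = 84)
V(z, T) = T*z
(K + V(7, -3))*17 = (84 - 3*7)*17 = (84 - 21)*17 = 63*17 = 1071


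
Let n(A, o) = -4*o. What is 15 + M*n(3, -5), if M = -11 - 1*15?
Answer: -505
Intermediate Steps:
M = -26 (M = -11 - 15 = -26)
15 + M*n(3, -5) = 15 - (-104)*(-5) = 15 - 26*20 = 15 - 520 = -505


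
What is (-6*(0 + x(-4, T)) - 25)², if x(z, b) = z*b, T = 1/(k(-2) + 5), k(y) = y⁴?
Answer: 27889/49 ≈ 569.16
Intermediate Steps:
T = 1/21 (T = 1/((-2)⁴ + 5) = 1/(16 + 5) = 1/21 ≈ 0.047619)
x(z, b) = b*z
(-6*(0 + x(-4, T)) - 25)² = (-6*(0 + (1/21)*(-4)) - 25)² = (-6*(0 - 4/21) - 25)² = (-6*(-4/21) - 25)² = (8/7 - 25)² = (-167/7)² = 27889/49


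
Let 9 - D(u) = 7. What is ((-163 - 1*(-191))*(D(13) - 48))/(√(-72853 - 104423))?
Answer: 644*I*√44319/44319 ≈ 3.0591*I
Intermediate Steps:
D(u) = 2 (D(u) = 9 - 1*7 = 9 - 7 = 2)
((-163 - 1*(-191))*(D(13) - 48))/(√(-72853 - 104423)) = ((-163 - 1*(-191))*(2 - 48))/(√(-72853 - 104423)) = ((-163 + 191)*(-46))/(√(-177276)) = (28*(-46))/((2*I*√44319)) = -(-644)*I*√44319/44319 = 644*I*√44319/44319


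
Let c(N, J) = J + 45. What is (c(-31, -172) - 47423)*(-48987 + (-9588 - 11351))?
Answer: 3324981300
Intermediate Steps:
c(N, J) = 45 + J
(c(-31, -172) - 47423)*(-48987 + (-9588 - 11351)) = ((45 - 172) - 47423)*(-48987 + (-9588 - 11351)) = (-127 - 47423)*(-48987 - 20939) = -47550*(-69926) = 3324981300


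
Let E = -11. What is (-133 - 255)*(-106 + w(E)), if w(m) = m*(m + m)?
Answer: -52768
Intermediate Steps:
w(m) = 2*m**2 (w(m) = m*(2*m) = 2*m**2)
(-133 - 255)*(-106 + w(E)) = (-133 - 255)*(-106 + 2*(-11)**2) = -388*(-106 + 2*121) = -388*(-106 + 242) = -388*136 = -52768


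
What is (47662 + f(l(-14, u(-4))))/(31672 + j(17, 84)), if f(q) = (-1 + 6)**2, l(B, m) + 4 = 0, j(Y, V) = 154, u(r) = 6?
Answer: 47687/31826 ≈ 1.4984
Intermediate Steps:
l(B, m) = -4 (l(B, m) = -4 + 0 = -4)
f(q) = 25 (f(q) = 5**2 = 25)
(47662 + f(l(-14, u(-4))))/(31672 + j(17, 84)) = (47662 + 25)/(31672 + 154) = 47687/31826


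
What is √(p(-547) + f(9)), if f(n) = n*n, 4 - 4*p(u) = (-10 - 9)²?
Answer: I*√33/2 ≈ 2.8723*I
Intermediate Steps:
p(u) = -357/4 (p(u) = 1 - (-10 - 9)²/4 = 1 - ¼*(-19)² = 1 - ¼*361 = 1 - 361/4 = -357/4)
f(n) = n²
√(p(-547) + f(9)) = √(-357/4 + 9²) = √(-357/4 + 81) = √(-33/4) = I*√33/2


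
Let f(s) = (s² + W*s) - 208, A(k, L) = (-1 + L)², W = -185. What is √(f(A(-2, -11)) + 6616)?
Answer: 6*√14 ≈ 22.450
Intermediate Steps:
f(s) = -208 + s² - 185*s (f(s) = (s² - 185*s) - 208 = -208 + s² - 185*s)
√(f(A(-2, -11)) + 6616) = √((-208 + ((-1 - 11)²)² - 185*(-1 - 11)²) + 6616) = √((-208 + ((-12)²)² - 185*(-12)²) + 6616) = √((-208 + 144² - 185*144) + 6616) = √((-208 + 20736 - 26640) + 6616) = √(-6112 + 6616) = √504 = 6*√14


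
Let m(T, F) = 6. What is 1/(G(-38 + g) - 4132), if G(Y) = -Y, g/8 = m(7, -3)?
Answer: -1/4142 ≈ -0.00024143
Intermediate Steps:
g = 48 (g = 8*6 = 48)
1/(G(-38 + g) - 4132) = 1/(-(-38 + 48) - 4132) = 1/(-1*10 - 4132) = 1/(-10 - 4132) = 1/(-4142) = -1/4142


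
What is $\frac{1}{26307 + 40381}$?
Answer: $\frac{1}{66688} \approx 1.4995 \cdot 10^{-5}$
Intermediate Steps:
$\frac{1}{26307 + 40381} = \frac{1}{66688}$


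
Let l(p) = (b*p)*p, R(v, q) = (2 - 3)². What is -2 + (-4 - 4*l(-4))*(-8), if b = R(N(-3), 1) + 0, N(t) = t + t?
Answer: 542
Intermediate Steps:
N(t) = 2*t
R(v, q) = 1 (R(v, q) = (-1)² = 1)
b = 1 (b = 1 + 0 = 1)
l(p) = p² (l(p) = (1*p)*p = p*p = p²)
-2 + (-4 - 4*l(-4))*(-8) = -2 + (-4 - 4*(-4)²)*(-8) = -2 + (-4 - 4*16)*(-8) = -2 + (-4 - 64)*(-8) = -2 - 68*(-8) = -2 + 544 = 542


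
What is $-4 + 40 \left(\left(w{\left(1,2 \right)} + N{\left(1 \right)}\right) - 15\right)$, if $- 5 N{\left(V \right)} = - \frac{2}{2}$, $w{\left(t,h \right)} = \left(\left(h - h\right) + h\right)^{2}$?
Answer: $-436$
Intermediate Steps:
$w{\left(t,h \right)} = h^{2}$ ($w{\left(t,h \right)} = \left(0 + h\right)^{2} = h^{2}$)
$N{\left(V \right)} = \frac{1}{5}$ ($N{\left(V \right)} = - \frac{\left(-2\right) \frac{1}{2}}{5} = \left(- \frac{1}{5}\right) \left(-1\right) = \frac{1}{5}$)
$-4 + 40 \left(\left(w{\left(1,2 \right)} + N{\left(1 \right)}\right) - 15\right) = -4 + 40 \left(\left(2^{2} + \frac{1}{5}\right) - 15\right) = -4 + 40 \left(\left(4 + \frac{1}{5}\right) - 15\right) = -4 + 40 \left(\frac{21}{5} - 15\right) = -4 + 40 \left(- \frac{54}{5}\right) = -4 - 432 = -436$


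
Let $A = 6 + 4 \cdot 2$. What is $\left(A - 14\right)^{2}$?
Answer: $0$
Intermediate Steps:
$A = 14$ ($A = 6 + 8 = 14$)
$\left(A - 14\right)^{2} = \left(14 - 14\right)^{2} = 0^{2} = 0$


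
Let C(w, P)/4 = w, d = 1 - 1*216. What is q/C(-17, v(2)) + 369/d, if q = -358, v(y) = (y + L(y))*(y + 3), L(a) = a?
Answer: 25939/7310 ≈ 3.5484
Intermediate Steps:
d = -215 (d = 1 - 216 = -215)
v(y) = 2*y*(3 + y) (v(y) = (y + y)*(y + 3) = (2*y)*(3 + y) = 2*y*(3 + y))
C(w, P) = 4*w
q/C(-17, v(2)) + 369/d = -358/(4*(-17)) + 369/(-215) = -358/(-68) + 369*(-1/215) = -358*(-1/68) - 369/215 = 179/34 - 369/215 = 25939/7310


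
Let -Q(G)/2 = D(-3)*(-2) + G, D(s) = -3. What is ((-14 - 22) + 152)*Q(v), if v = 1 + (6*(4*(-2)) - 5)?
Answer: 10672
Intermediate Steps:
v = -52 (v = 1 + (6*(-8) - 5) = 1 + (-48 - 5) = 1 - 53 = -52)
Q(G) = -12 - 2*G (Q(G) = -2*(-3*(-2) + G) = -2*(6 + G) = -12 - 2*G)
((-14 - 22) + 152)*Q(v) = ((-14 - 22) + 152)*(-12 - 2*(-52)) = (-36 + 152)*(-12 + 104) = 116*92 = 10672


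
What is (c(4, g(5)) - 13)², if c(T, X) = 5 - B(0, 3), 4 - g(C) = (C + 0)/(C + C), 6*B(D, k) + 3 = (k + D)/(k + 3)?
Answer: 8281/144 ≈ 57.507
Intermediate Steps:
B(D, k) = -½ + (D + k)/(6*(3 + k)) (B(D, k) = -½ + ((k + D)/(k + 3))/6 = -½ + ((D + k)/(3 + k))/6 = -½ + (D + k)/(6*(3 + k)))
g(C) = 7/2 (g(C) = 4 - (C + 0)/(C + C) = 4 - C/(2*C) = 4 - C*1/(2*C) = 4 - 1*½ = 4 - ½ = 7/2)
c(T, X) = 65/12 (c(T, X) = 5 - (-9 + 0 - 2*3)/(6*(3 + 3)) = 5 - (-9 + 0 - 6)/(6*6) = 5 - (-15)/(6*6) = 5 - 1*(-5/12) = 5 + 5/12 = 65/12)
(c(4, g(5)) - 13)² = (65/12 - 13)² = (-91/12)² = 8281/144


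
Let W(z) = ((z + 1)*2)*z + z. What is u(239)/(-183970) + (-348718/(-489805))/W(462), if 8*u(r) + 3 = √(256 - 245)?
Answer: 114254144339/30873219397186320 - √11/1471760 ≈ 1.4472e-6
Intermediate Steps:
u(r) = -3/8 + √11/8 (u(r) = -3/8 + √(256 - 245)/8 = -3/8 + √11/8)
W(z) = z + z*(2 + 2*z) (W(z) = ((1 + z)*2)*z + z = (2 + 2*z)*z + z = z*(2 + 2*z) + z = z + z*(2 + 2*z))
u(239)/(-183970) + (-348718/(-489805))/W(462) = (-3/8 + √11/8)/(-183970) + (-348718/(-489805))/((462*(3 + 2*462))) = (-3/8 + √11/8)*(-1/183970) + (-348718*(-1/489805))/((462*(3 + 924))) = (3/1471760 - √11/1471760) + 348718/(489805*((462*927))) = (3/1471760 - √11/1471760) + (348718/489805)/428274 = (3/1471760 - √11/1471760) + (348718/489805)*(1/428274) = (3/1471760 - √11/1471760) + 174359/104885373285 = 114254144339/30873219397186320 - √11/1471760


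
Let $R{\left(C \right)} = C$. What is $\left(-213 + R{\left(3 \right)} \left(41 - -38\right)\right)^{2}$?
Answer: $576$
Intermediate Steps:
$\left(-213 + R{\left(3 \right)} \left(41 - -38\right)\right)^{2} = \left(-213 + 3 \left(41 - -38\right)\right)^{2} = \left(-213 + 3 \left(41 + 38\right)\right)^{2} = \left(-213 + 3 \cdot 79\right)^{2} = \left(-213 + 237\right)^{2} = 24^{2} = 576$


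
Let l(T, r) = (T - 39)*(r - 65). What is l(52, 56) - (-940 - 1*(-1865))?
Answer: -1042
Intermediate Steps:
l(T, r) = (-65 + r)*(-39 + T) (l(T, r) = (-39 + T)*(-65 + r) = (-65 + r)*(-39 + T))
l(52, 56) - (-940 - 1*(-1865)) = (2535 - 65*52 - 39*56 + 52*56) - (-940 - 1*(-1865)) = (2535 - 3380 - 2184 + 2912) - (-940 + 1865) = -117 - 1*925 = -117 - 925 = -1042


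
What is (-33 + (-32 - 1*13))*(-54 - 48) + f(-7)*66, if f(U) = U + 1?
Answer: 7560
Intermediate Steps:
f(U) = 1 + U
(-33 + (-32 - 1*13))*(-54 - 48) + f(-7)*66 = (-33 + (-32 - 1*13))*(-54 - 48) + (1 - 7)*66 = (-33 + (-32 - 13))*(-102) - 6*66 = (-33 - 45)*(-102) - 396 = -78*(-102) - 396 = 7956 - 396 = 7560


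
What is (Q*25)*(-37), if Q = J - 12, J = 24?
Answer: -11100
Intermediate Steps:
Q = 12 (Q = 24 - 12 = 12)
(Q*25)*(-37) = (12*25)*(-37) = 300*(-37) = -11100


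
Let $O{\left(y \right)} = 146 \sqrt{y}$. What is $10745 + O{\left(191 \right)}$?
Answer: $10745 + 146 \sqrt{191} \approx 12763.0$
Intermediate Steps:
$10745 + O{\left(191 \right)} = 10745 + 146 \sqrt{191}$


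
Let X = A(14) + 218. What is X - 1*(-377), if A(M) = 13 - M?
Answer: 594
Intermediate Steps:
X = 217 (X = (13 - 1*14) + 218 = (13 - 14) + 218 = -1 + 218 = 217)
X - 1*(-377) = 217 - 1*(-377) = 217 + 377 = 594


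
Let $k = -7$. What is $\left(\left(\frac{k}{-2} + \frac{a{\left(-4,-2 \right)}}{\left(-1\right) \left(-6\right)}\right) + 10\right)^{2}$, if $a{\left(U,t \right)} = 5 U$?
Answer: $\frac{3721}{36} \approx 103.36$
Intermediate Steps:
$\left(\left(\frac{k}{-2} + \frac{a{\left(-4,-2 \right)}}{\left(-1\right) \left(-6\right)}\right) + 10\right)^{2} = \left(\left(- \frac{7}{-2} + \frac{5 \left(-4\right)}{\left(-1\right) \left(-6\right)}\right) + 10\right)^{2} = \left(\left(\left(-7\right) \left(- \frac{1}{2}\right) - \frac{20}{6}\right) + 10\right)^{2} = \left(\left(\frac{7}{2} - \frac{10}{3}\right) + 10\right)^{2} = \left(\frac{1}{6} + 10\right)^{2} = \left(\frac{61}{6}\right)^{2} = \frac{3721}{36}$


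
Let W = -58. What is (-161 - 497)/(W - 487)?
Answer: 658/545 ≈ 1.2073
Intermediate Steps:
(-161 - 497)/(W - 487) = (-161 - 497)/(-58 - 487) = -658/(-545) = -658*(-1/545) = 658/545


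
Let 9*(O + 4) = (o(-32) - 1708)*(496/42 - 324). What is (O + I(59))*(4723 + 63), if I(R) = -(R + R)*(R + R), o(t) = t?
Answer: 13999126576/63 ≈ 2.2221e+8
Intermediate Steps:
I(R) = -4*R**2 (I(R) = -2*R*2*R = -4*R**2)
O = 3802228/63 (O = -4 + ((-32 - 1708)*(496/42 - 324))/9 = -4 + (-1740*(496*(1/42) - 324))/9 = -4 + (-1740*(248/21 - 324))/9 = -4 + (-1740*(-6556/21))/9 = -4 + (1/9)*(3802480/7) = -4 + 3802480/63 = 3802228/63 ≈ 60353.)
(O + I(59))*(4723 + 63) = (3802228/63 - 4*59**2)*(4723 + 63) = (3802228/63 - 4*3481)*4786 = (3802228/63 - 13924)*4786 = (2925016/63)*4786 = 13999126576/63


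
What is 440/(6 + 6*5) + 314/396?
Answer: 859/66 ≈ 13.015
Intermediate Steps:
440/(6 + 6*5) + 314/396 = 440/(6 + 30) + 314*(1/396) = 440/36 + 157/198 = 440*(1/36) + 157/198 = 110/9 + 157/198 = 859/66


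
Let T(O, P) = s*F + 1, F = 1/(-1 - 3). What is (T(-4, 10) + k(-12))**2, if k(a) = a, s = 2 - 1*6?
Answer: 100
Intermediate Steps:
s = -4 (s = 2 - 6 = -4)
F = -1/4 (F = 1/(-4) = -1/4 ≈ -0.25000)
T(O, P) = 2 (T(O, P) = -4*(-1/4) + 1 = 1 + 1 = 2)
(T(-4, 10) + k(-12))**2 = (2 - 12)**2 = (-10)**2 = 100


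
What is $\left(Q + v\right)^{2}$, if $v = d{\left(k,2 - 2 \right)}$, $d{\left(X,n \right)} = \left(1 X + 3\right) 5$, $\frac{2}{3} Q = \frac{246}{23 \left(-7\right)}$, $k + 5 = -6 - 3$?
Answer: $\frac{85082176}{25921} \approx 3282.4$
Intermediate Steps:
$k = -14$ ($k = -5 - 9 = -14$)
$Q = - \frac{369}{161}$ ($Q = \frac{3 \frac{246}{23 \left(-7\right)}}{2} = \frac{3 \frac{246}{-161}}{2} = \frac{3 \cdot 246 \left(- \frac{1}{161}\right)}{2} = \frac{3}{2} \left(- \frac{246}{161}\right) = - \frac{369}{161} \approx -2.2919$)
$d{\left(X,n \right)} = 15 + 5 X$ ($d{\left(X,n \right)} = \left(X + 3\right) 5 = \left(3 + X\right) 5 = 15 + 5 X$)
$v = -55$ ($v = 15 + 5 \left(-14\right) = 15 - 70 = -55$)
$\left(Q + v\right)^{2} = \left(- \frac{369}{161} - 55\right)^{2} = \left(- \frac{9224}{161}\right)^{2} = \frac{85082176}{25921}$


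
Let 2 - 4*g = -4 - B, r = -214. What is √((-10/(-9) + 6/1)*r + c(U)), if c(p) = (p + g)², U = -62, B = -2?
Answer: √19793/3 ≈ 46.896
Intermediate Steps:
g = 1 (g = ½ - (-4 - 1*(-2))/4 = ½ - (-4 + 2)/4 = ½ - ¼*(-2) = ½ + ½ = 1)
c(p) = (1 + p)² (c(p) = (p + 1)² = (1 + p)²)
√((-10/(-9) + 6/1)*r + c(U)) = √((-10/(-9) + 6/1)*(-214) + (1 - 62)²) = √((-10*(-⅑) + 6*1)*(-214) + (-61)²) = √((10/9 + 6)*(-214) + 3721) = √((64/9)*(-214) + 3721) = √(-13696/9 + 3721) = √(19793/9) = √19793/3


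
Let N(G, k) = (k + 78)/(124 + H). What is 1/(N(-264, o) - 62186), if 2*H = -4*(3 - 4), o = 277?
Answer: -126/7835081 ≈ -1.6082e-5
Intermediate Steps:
H = 2 (H = (-4*(3 - 4))/2 = (-4*(-1))/2 = (½)*4 = 2)
N(G, k) = 13/21 + k/126 (N(G, k) = (k + 78)/(124 + 2) = (78 + k)/126 = (78 + k)*(1/126) = 13/21 + k/126)
1/(N(-264, o) - 62186) = 1/((13/21 + (1/126)*277) - 62186) = 1/((13/21 + 277/126) - 62186) = 1/(355/126 - 62186) = 1/(-7835081/126) = -126/7835081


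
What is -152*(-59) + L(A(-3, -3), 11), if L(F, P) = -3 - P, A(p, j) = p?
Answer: 8954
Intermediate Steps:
-152*(-59) + L(A(-3, -3), 11) = -152*(-59) + (-3 - 1*11) = 8968 + (-3 - 11) = 8968 - 14 = 8954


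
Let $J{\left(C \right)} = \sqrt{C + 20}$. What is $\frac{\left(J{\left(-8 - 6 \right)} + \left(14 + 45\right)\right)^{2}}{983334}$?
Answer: $\frac{\left(59 + \sqrt{6}\right)^{2}}{983334} \approx 0.00384$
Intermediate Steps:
$J{\left(C \right)} = \sqrt{20 + C}$
$\frac{\left(J{\left(-8 - 6 \right)} + \left(14 + 45\right)\right)^{2}}{983334} = \frac{\left(\sqrt{20 - 14} + \left(14 + 45\right)\right)^{2}}{983334} = \left(\sqrt{20 - 14} + 59\right)^{2} \cdot \frac{1}{983334} = \left(\sqrt{6} + 59\right)^{2} \cdot \frac{1}{983334} = \left(59 + \sqrt{6}\right)^{2} \cdot \frac{1}{983334} = \frac{\left(59 + \sqrt{6}\right)^{2}}{983334}$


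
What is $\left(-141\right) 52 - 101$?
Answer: $-7433$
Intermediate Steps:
$\left(-141\right) 52 - 101 = -7332 - 101 = -7433$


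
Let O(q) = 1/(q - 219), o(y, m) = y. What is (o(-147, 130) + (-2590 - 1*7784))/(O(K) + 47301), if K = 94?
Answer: -1315125/5912624 ≈ -0.22243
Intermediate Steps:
O(q) = 1/(-219 + q)
(o(-147, 130) + (-2590 - 1*7784))/(O(K) + 47301) = (-147 + (-2590 - 1*7784))/(1/(-219 + 94) + 47301) = (-147 + (-2590 - 7784))/(1/(-125) + 47301) = (-147 - 10374)/(-1/125 + 47301) = -10521/5912624/125 = -10521*125/5912624 = -1315125/5912624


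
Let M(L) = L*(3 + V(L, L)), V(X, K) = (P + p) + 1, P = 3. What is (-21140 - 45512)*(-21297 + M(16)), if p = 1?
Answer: 1410956188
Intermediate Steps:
V(X, K) = 5 (V(X, K) = (3 + 1) + 1 = 4 + 1 = 5)
M(L) = 8*L (M(L) = L*(3 + 5) = L*8 = 8*L)
(-21140 - 45512)*(-21297 + M(16)) = (-21140 - 45512)*(-21297 + 8*16) = -66652*(-21297 + 128) = -66652*(-21169) = 1410956188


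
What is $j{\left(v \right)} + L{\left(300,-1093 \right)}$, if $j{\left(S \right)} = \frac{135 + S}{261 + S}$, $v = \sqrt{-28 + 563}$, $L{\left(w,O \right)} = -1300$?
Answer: $- \frac{43913550}{33793} + \frac{63 \sqrt{535}}{33793} \approx -1299.4$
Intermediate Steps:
$v = \sqrt{535} \approx 23.13$
$j{\left(S \right)} = \frac{135 + S}{261 + S}$
$j{\left(v \right)} + L{\left(300,-1093 \right)} = \frac{135 + \sqrt{535}}{261 + \sqrt{535}} - 1300 = -1300 + \frac{135 + \sqrt{535}}{261 + \sqrt{535}}$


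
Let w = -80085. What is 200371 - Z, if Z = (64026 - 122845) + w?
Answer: 339275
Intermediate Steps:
Z = -138904 (Z = (64026 - 122845) - 80085 = -58819 - 80085 = -138904)
200371 - Z = 200371 - 1*(-138904) = 200371 + 138904 = 339275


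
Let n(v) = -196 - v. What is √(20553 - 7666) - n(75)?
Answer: 271 + 7*√263 ≈ 384.52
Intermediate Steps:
√(20553 - 7666) - n(75) = √(20553 - 7666) - (-196 - 1*75) = √12887 - (-196 - 75) = 7*√263 - 1*(-271) = 7*√263 + 271 = 271 + 7*√263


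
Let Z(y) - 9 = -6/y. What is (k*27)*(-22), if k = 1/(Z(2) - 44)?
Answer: 297/19 ≈ 15.632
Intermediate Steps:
Z(y) = 9 - 6/y
k = -1/38 (k = 1/((9 - 6/2) - 44) = 1/((9 - 6*1/2) - 44) = 1/((9 - 3) - 44) = 1/(6 - 44) = 1/(-38) = -1/38 ≈ -0.026316)
(k*27)*(-22) = -1/38*27*(-22) = -27/38*(-22) = 297/19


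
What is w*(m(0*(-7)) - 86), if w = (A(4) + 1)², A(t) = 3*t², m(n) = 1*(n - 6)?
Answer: -220892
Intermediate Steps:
m(n) = -6 + n (m(n) = 1*(-6 + n) = -6 + n)
w = 2401 (w = (3*4² + 1)² = (3*16 + 1)² = (48 + 1)² = 49² = 2401)
w*(m(0*(-7)) - 86) = 2401*((-6 + 0*(-7)) - 86) = 2401*((-6 + 0) - 86) = 2401*(-6 - 86) = 2401*(-92) = -220892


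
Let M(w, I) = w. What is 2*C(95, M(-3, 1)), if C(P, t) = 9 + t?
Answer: 12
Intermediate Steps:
2*C(95, M(-3, 1)) = 2*(9 - 3) = 2*6 = 12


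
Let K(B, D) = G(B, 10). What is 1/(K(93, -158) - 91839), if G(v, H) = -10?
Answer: -1/91849 ≈ -1.0887e-5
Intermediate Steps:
K(B, D) = -10
1/(K(93, -158) - 91839) = 1/(-10 - 91839) = 1/(-91849) = -1/91849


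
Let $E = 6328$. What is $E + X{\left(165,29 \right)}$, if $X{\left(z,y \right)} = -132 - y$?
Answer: $6167$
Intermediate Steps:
$E + X{\left(165,29 \right)} = 6328 - 161 = 6167$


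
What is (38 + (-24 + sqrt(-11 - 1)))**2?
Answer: 184 + 56*I*sqrt(3) ≈ 184.0 + 96.995*I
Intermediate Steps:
(38 + (-24 + sqrt(-11 - 1)))**2 = (38 + (-24 + sqrt(-12)))**2 = (38 + (-24 + 2*I*sqrt(3)))**2 = (14 + 2*I*sqrt(3))**2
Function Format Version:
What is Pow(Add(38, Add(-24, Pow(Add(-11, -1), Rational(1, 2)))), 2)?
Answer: Add(184, Mul(56, I, Pow(3, Rational(1, 2)))) ≈ Add(184.00, Mul(96.995, I))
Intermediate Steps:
Pow(Add(38, Add(-24, Pow(Add(-11, -1), Rational(1, 2)))), 2) = Pow(Add(38, Add(-24, Pow(-12, Rational(1, 2)))), 2) = Pow(Add(38, Add(-24, Mul(2, I, Pow(3, Rational(1, 2))))), 2) = Pow(Add(14, Mul(2, I, Pow(3, Rational(1, 2)))), 2)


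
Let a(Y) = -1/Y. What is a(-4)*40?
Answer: 10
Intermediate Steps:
a(-4)*40 = -1/(-4)*40 = -1*(-¼)*40 = (¼)*40 = 10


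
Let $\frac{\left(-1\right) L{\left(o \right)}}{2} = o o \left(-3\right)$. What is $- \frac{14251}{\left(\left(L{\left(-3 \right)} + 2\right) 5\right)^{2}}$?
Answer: $- \frac{14251}{78400} \approx -0.18177$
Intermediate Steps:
$L{\left(o \right)} = 6 o^{2}$ ($L{\left(o \right)} = - 2 o o \left(-3\right) = - 2 o^{2} \left(-3\right) = - 2 \left(- 3 o^{2}\right) = 6 o^{2}$)
$- \frac{14251}{\left(\left(L{\left(-3 \right)} + 2\right) 5\right)^{2}} = - \frac{14251}{\left(\left(6 \left(-3\right)^{2} + 2\right) 5\right)^{2}} = - \frac{14251}{\left(\left(6 \cdot 9 + 2\right) 5\right)^{2}} = - \frac{14251}{\left(\left(54 + 2\right) 5\right)^{2}} = - \frac{14251}{\left(56 \cdot 5\right)^{2}} = - \frac{14251}{280^{2}} = - \frac{14251}{78400}$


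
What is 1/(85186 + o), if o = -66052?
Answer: 1/19134 ≈ 5.2263e-5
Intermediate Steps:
1/(85186 + o) = 1/(85186 - 66052) = 1/19134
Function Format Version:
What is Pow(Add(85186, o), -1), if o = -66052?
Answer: Rational(1, 19134) ≈ 5.2263e-5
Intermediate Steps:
Pow(Add(85186, o), -1) = Pow(Add(85186, -66052), -1) = Pow(19134, -1) = Rational(1, 19134)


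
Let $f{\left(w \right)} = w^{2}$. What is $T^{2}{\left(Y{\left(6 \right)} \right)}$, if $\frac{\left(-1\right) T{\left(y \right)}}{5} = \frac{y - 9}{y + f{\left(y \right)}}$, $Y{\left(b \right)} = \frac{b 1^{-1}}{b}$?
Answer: $400$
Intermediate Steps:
$Y{\left(b \right)} = 1$ ($Y{\left(b \right)} = \frac{b 1}{b} = \frac{b}{b} = 1$)
$T{\left(y \right)} = - \frac{5 \left(-9 + y\right)}{y + y^{2}}$ ($T{\left(y \right)} = - 5 \frac{y - 9}{y + y^{2}} = - 5 \frac{-9 + y}{y + y^{2}} = - \frac{5 \left(-9 + y\right)}{y + y^{2}}$)
$T^{2}{\left(Y{\left(6 \right)} \right)} = \left(\frac{5 \left(9 - 1\right)}{1 \left(1 + 1\right)}\right)^{2} = \left(5 \cdot 1 \cdot \frac{1}{2} \left(9 - 1\right)\right)^{2} = \left(5 \cdot 1 \cdot \frac{1}{2} \cdot 8\right)^{2} = 20^{2} = 400$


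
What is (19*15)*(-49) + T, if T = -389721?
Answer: -403686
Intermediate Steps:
(19*15)*(-49) + T = (19*15)*(-49) - 389721 = 285*(-49) - 389721 = -13965 - 389721 = -403686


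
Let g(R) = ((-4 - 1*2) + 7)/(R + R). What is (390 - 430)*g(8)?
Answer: -5/2 ≈ -2.5000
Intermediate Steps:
g(R) = 1/(2*R) (g(R) = ((-4 - 2) + 7)/((2*R)) = (-6 + 7)*(1/(2*R)) = 1*(1/(2*R)) = 1/(2*R))
(390 - 430)*g(8) = (390 - 430)*((½)/8) = -20/8 = -40*1/16 = -5/2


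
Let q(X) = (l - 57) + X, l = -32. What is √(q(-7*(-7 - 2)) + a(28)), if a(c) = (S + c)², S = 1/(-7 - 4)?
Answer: √91103/11 ≈ 27.439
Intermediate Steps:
S = -1/11 (S = 1/(-11) = -1/11 ≈ -0.090909)
q(X) = -89 + X (q(X) = (-32 - 57) + X = -89 + X)
a(c) = (-1/11 + c)²
√(q(-7*(-7 - 2)) + a(28)) = √((-89 - 7*(-7 - 2)) + (-1 + 11*28)²/121) = √((-89 - 7*(-9)) + (-1 + 308)²/121) = √((-89 + 63) + (1/121)*307²) = √(-26 + (1/121)*94249) = √(-26 + 94249/121) = √(91103/121) = √91103/11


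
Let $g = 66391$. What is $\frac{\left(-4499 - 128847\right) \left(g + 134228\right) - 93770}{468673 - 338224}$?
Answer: $- \frac{26751834944}{130449} \approx -2.0508 \cdot 10^{5}$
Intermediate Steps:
$\frac{\left(-4499 - 128847\right) \left(g + 134228\right) - 93770}{468673 - 338224} = \frac{\left(-4499 - 128847\right) \left(66391 + 134228\right) - 93770}{468673 - 338224} = \frac{\left(-133346\right) 200619 - 93770}{130449} = \left(-26751741174 - 93770\right) \frac{1}{130449} = \left(-26751834944\right) \frac{1}{130449} = - \frac{26751834944}{130449}$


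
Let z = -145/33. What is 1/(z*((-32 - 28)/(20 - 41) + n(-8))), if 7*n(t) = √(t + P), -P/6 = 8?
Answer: -77/1102 + 77*I*√14/11020 ≈ -0.069873 + 0.026144*I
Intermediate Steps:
P = -48 (P = -6*8 = -48)
n(t) = √(-48 + t)/7 (n(t) = √(t - 48)/7 = √(-48 + t)/7)
z = -145/33 (z = -145*1/33 = -145/33 ≈ -4.3939)
1/(z*((-32 - 28)/(20 - 41) + n(-8))) = 1/(-145*((-32 - 28)/(20 - 41) + √(-48 - 8)/7)/33) = 1/(-145*(-60/(-21) + √(-56)/7)/33) = 1/(-145*(-60*(-1/21) + (2*I*√14)/7)/33) = 1/(-145*(20/7 + 2*I*√14/7)/33) = 1/(-2900/231 - 290*I*√14/231)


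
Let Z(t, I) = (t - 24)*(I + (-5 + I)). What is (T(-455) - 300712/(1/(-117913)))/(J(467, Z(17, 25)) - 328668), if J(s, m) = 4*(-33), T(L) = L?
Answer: -35457853601/328800 ≈ -1.0784e+5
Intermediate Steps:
Z(t, I) = (-24 + t)*(-5 + 2*I)
J(s, m) = -132
(T(-455) - 300712/(1/(-117913)))/(J(467, Z(17, 25)) - 328668) = (-455 - 300712/(1/(-117913)))/(-132 - 328668) = (-455 - 300712/(-1/117913))/(-328800) = (-455 - 300712*(-117913))*(-1/328800) = (-455 + 35457854056)*(-1/328800) = 35457853601*(-1/328800) = -35457853601/328800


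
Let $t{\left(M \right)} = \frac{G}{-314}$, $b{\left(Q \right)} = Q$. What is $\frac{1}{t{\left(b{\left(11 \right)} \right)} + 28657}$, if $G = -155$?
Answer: $\frac{314}{8998453} \approx 3.4895 \cdot 10^{-5}$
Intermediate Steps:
$t{\left(M \right)} = \frac{155}{314}$ ($t{\left(M \right)} = - \frac{155}{-314} = \left(-155\right) \left(- \frac{1}{314}\right) = \frac{155}{314}$)
$\frac{1}{t{\left(b{\left(11 \right)} \right)} + 28657} = \frac{1}{\frac{155}{314} + 28657} = \frac{1}{\frac{8998453}{314}} = \frac{314}{8998453}$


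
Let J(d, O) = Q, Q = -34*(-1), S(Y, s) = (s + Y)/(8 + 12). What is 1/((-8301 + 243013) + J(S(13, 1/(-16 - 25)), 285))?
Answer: 1/234746 ≈ 4.2599e-6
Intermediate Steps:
S(Y, s) = Y/20 + s/20 (S(Y, s) = (Y + s)/20 = (Y + s)*(1/20) = Y/20 + s/20)
Q = 34
J(d, O) = 34
1/((-8301 + 243013) + J(S(13, 1/(-16 - 25)), 285)) = 1/((-8301 + 243013) + 34) = 1/(234712 + 34) = 1/234746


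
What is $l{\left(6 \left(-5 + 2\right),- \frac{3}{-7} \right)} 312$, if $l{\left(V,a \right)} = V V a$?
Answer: $\frac{303264}{7} \approx 43323.0$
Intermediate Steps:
$l{\left(V,a \right)} = a V^{2}$ ($l{\left(V,a \right)} = V^{2} a = a V^{2}$)
$l{\left(6 \left(-5 + 2\right),- \frac{3}{-7} \right)} 312 = - \frac{3}{-7} \left(6 \left(-5 + 2\right)\right)^{2} \cdot 312 = \left(-3\right) \left(- \frac{1}{7}\right) \left(6 \left(-3\right)\right)^{2} \cdot 312 = \frac{3 \left(-18\right)^{2}}{7} \cdot 312 = \frac{3}{7} \cdot 324 \cdot 312 = \frac{972}{7} \cdot 312 = \frac{303264}{7}$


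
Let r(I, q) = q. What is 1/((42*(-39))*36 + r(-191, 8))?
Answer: -1/58960 ≈ -1.6961e-5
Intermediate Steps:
1/((42*(-39))*36 + r(-191, 8)) = 1/((42*(-39))*36 + 8) = 1/(-1638*36 + 8) = 1/(-58968 + 8) = 1/(-58960) = -1/58960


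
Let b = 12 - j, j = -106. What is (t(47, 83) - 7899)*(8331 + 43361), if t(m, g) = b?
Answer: -402215452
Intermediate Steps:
b = 118 (b = 12 - 1*(-106) = 12 + 106 = 118)
t(m, g) = 118
(t(47, 83) - 7899)*(8331 + 43361) = (118 - 7899)*(8331 + 43361) = -7781*51692 = -402215452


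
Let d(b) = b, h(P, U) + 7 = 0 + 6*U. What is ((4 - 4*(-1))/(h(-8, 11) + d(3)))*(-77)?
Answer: -308/31 ≈ -9.9355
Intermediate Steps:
h(P, U) = -7 + 6*U (h(P, U) = -7 + (0 + 6*U) = -7 + 6*U)
((4 - 4*(-1))/(h(-8, 11) + d(3)))*(-77) = ((4 - 4*(-1))/((-7 + 6*11) + 3))*(-77) = ((4 + 4)/((-7 + 66) + 3))*(-77) = (8/(59 + 3))*(-77) = (8/62)*(-77) = ((1/62)*8)*(-77) = (4/31)*(-77) = -308/31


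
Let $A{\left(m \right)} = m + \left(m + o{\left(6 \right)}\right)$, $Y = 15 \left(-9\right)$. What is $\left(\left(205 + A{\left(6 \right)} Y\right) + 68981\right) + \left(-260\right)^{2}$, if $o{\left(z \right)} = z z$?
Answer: $130306$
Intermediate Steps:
$o{\left(z \right)} = z^{2}$
$Y = -135$
$A{\left(m \right)} = 36 + 2 m$ ($A{\left(m \right)} = m + \left(m + 6^{2}\right) = m + \left(m + 36\right) = m + \left(36 + m\right) = 36 + 2 m$)
$\left(\left(205 + A{\left(6 \right)} Y\right) + 68981\right) + \left(-260\right)^{2} = \left(\left(205 + \left(36 + 2 \cdot 6\right) \left(-135\right)\right) + 68981\right) + \left(-260\right)^{2} = \left(\left(205 + \left(36 + 12\right) \left(-135\right)\right) + 68981\right) + 67600 = \left(\left(205 + 48 \left(-135\right)\right) + 68981\right) + 67600 = \left(\left(205 - 6480\right) + 68981\right) + 67600 = \left(-6275 + 68981\right) + 67600 = 62706 + 67600 = 130306$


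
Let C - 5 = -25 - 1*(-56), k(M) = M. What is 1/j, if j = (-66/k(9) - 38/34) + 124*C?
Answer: 51/227233 ≈ 0.00022444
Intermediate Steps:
C = 36 (C = 5 + (-25 - 1*(-56)) = 5 + (-25 + 56) = 5 + 31 = 36)
j = 227233/51 (j = (-66/9 - 38/34) + 124*36 = (-66*⅑ - 38*1/34) + 4464 = (-22/3 - 19/17) + 4464 = -431/51 + 4464 = 227233/51 ≈ 4455.5)
1/j = 1/(227233/51) = 51/227233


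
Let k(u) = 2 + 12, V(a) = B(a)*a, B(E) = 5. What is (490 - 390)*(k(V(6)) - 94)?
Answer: -8000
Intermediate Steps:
V(a) = 5*a
k(u) = 14
(490 - 390)*(k(V(6)) - 94) = (490 - 390)*(14 - 94) = 100*(-80) = -8000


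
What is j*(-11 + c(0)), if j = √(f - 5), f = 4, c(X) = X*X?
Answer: -11*I ≈ -11.0*I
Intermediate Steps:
c(X) = X²
j = I (j = √(4 - 5) = √(-1) = I ≈ 1.0*I)
j*(-11 + c(0)) = I*(-11 + 0²) = I*(-11 + 0) = I*(-11) = -11*I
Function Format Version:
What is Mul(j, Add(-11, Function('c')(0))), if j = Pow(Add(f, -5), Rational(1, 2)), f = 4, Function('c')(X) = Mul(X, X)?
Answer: Mul(-11, I) ≈ Mul(-11.000, I)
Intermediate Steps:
Function('c')(X) = Pow(X, 2)
j = I (j = Pow(Add(4, -5), Rational(1, 2)) = Pow(-1, Rational(1, 2)) = I ≈ Mul(1.0000, I))
Mul(j, Add(-11, Function('c')(0))) = Mul(I, Add(-11, Pow(0, 2))) = Mul(I, Add(-11, 0)) = Mul(I, -11) = Mul(-11, I)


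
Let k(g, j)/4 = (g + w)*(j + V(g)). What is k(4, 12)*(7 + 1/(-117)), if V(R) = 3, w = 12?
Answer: 261760/39 ≈ 6711.8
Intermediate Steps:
k(g, j) = 4*(3 + j)*(12 + g) (k(g, j) = 4*((g + 12)*(j + 3)) = 4*((12 + g)*(3 + j)) = 4*((3 + j)*(12 + g)) = 4*(3 + j)*(12 + g))
k(4, 12)*(7 + 1/(-117)) = (144 + 12*4 + 48*12 + 4*4*12)*(7 + 1/(-117)) = (144 + 48 + 576 + 192)*(7 - 1/117) = 960*(818/117) = 261760/39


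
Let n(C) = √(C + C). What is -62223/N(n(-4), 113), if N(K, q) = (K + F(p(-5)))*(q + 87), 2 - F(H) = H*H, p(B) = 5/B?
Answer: -20741/600 + 20741*I*√2/300 ≈ -34.568 + 97.774*I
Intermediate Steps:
n(C) = √2*√C (n(C) = √(2*C) = √2*√C)
F(H) = 2 - H² (F(H) = 2 - H*H = 2 - H²)
N(K, q) = (1 + K)*(87 + q) (N(K, q) = (K + (2 - (5/(-5))²))*(q + 87) = (K + (2 - (5*(-⅕))²))*(87 + q) = (K + (2 - 1*(-1)²))*(87 + q) = (K + (2 - 1*1))*(87 + q) = (K + (2 - 1))*(87 + q) = (K + 1)*(87 + q) = (1 + K)*(87 + q))
-62223/N(n(-4), 113) = -62223/(87 + 113 + 87*(√2*√(-4)) + (√2*√(-4))*113) = -62223/(87 + 113 + 87*(√2*(2*I)) + (√2*(2*I))*113) = -62223/(87 + 113 + 87*(2*I*√2) + (2*I*√2)*113) = -62223/(87 + 113 + 174*I*√2 + 226*I*√2) = -62223/(200 + 400*I*√2)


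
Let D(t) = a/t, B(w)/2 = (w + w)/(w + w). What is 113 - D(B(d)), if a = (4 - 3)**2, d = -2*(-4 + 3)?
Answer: 225/2 ≈ 112.50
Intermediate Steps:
d = 2 (d = -2*(-1) = 2)
B(w) = 2 (B(w) = 2*((w + w)/(w + w)) = 2*((2*w)/((2*w))) = 2*((2*w)*(1/(2*w))) = 2*1 = 2)
a = 1 (a = 1**2 = 1)
D(t) = 1/t
113 - D(B(d)) = 113 - 1/2 = 225/2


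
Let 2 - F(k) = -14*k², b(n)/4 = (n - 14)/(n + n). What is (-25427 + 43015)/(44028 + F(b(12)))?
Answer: 39573/99071 ≈ 0.39944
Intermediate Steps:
b(n) = 2*(-14 + n)/n (b(n) = 4*((n - 14)/(n + n)) = 4*((-14 + n)/((2*n))) = 4*((-14 + n)*(1/(2*n))) = 4*((-14 + n)/(2*n)) = 2*(-14 + n)/n)
F(k) = 2 + 14*k² (F(k) = 2 - (-14)*k² = 2 + 14*k²)
(-25427 + 43015)/(44028 + F(b(12))) = (-25427 + 43015)/(44028 + (2 + 14*(2 - 28/12)²)) = 17588/(44028 + (2 + 14*(2 - 28*1/12)²)) = 17588/(44028 + (2 + 14*(2 - 7/3)²)) = 17588/(44028 + (2 + 14*(-⅓)²)) = 17588/(44028 + (2 + 14*(⅑))) = 17588/(44028 + (2 + 14/9)) = 17588/(44028 + 32/9) = 17588/(396284/9) = 17588*(9/396284) = 39573/99071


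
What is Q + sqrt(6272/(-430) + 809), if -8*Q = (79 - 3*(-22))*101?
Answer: -14645/8 + 17*sqrt(127065)/215 ≈ -1802.4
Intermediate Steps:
Q = -14645/8 (Q = -(79 - 3*(-22))*101/8 = -(79 + 66)*101/8 = -145*101/8 = -1/8*14645 = -14645/8 ≈ -1830.6)
Q + sqrt(6272/(-430) + 809) = -14645/8 + sqrt(6272/(-430) + 809) = -14645/8 + sqrt(6272*(-1/430) + 809) = -14645/8 + sqrt(-3136/215 + 809) = -14645/8 + sqrt(170799/215) = -14645/8 + 17*sqrt(127065)/215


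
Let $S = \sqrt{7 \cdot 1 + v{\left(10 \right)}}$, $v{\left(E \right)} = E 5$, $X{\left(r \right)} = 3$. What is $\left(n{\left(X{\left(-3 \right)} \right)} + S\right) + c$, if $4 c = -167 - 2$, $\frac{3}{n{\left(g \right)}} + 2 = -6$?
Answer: $- \frac{341}{8} + \sqrt{57} \approx -35.075$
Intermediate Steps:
$v{\left(E \right)} = 5 E$
$n{\left(g \right)} = - \frac{3}{8}$ ($n{\left(g \right)} = \frac{3}{-2 - 6} = \frac{3}{-8} = 3 \left(- \frac{1}{8}\right) = - \frac{3}{8}$)
$S = \sqrt{57}$ ($S = \sqrt{7 \cdot 1 + 5 \cdot 10} = \sqrt{7 + 50} = \sqrt{57} \approx 7.5498$)
$c = - \frac{169}{4}$ ($c = \frac{-167 - 2}{4} = \frac{1}{4} \left(-169\right) = - \frac{169}{4} \approx -42.25$)
$\left(n{\left(X{\left(-3 \right)} \right)} + S\right) + c = \left(- \frac{3}{8} + \sqrt{57}\right) - \frac{169}{4} = - \frac{341}{8} + \sqrt{57}$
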